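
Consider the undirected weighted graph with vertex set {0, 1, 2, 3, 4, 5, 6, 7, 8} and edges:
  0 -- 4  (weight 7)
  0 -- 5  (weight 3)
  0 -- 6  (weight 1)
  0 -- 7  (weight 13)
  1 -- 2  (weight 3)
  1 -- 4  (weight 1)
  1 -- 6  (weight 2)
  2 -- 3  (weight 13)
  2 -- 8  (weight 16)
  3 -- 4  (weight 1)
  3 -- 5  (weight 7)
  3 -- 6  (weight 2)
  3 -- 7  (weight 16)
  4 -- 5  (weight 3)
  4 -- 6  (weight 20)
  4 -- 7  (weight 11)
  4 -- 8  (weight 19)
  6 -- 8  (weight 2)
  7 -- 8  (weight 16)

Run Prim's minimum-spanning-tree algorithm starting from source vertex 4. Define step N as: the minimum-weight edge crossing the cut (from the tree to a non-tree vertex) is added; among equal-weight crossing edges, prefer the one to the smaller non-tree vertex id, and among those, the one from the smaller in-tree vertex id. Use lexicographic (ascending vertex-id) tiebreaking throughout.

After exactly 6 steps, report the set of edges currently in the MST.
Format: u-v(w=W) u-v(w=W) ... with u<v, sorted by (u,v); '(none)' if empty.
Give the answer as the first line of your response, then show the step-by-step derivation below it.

0-6(w=1) 1-2(w=3) 1-4(w=1) 1-6(w=2) 3-4(w=1) 6-8(w=2)

step 1: add edge 1-4 (w=1); MST = {1-4(w=1)}
step 2: add edge 3-4 (w=1); MST = {1-4(w=1) 3-4(w=1)}
step 3: add edge 1-6 (w=2); MST = {1-4(w=1) 1-6(w=2) 3-4(w=1)}
step 4: add edge 0-6 (w=1); MST = {0-6(w=1) 1-4(w=1) 1-6(w=2) 3-4(w=1)}
step 5: add edge 6-8 (w=2); MST = {0-6(w=1) 1-4(w=1) 1-6(w=2) 3-4(w=1) 6-8(w=2)}
step 6: add edge 1-2 (w=3); MST = {0-6(w=1) 1-2(w=3) 1-4(w=1) 1-6(w=2) 3-4(w=1) 6-8(w=2)}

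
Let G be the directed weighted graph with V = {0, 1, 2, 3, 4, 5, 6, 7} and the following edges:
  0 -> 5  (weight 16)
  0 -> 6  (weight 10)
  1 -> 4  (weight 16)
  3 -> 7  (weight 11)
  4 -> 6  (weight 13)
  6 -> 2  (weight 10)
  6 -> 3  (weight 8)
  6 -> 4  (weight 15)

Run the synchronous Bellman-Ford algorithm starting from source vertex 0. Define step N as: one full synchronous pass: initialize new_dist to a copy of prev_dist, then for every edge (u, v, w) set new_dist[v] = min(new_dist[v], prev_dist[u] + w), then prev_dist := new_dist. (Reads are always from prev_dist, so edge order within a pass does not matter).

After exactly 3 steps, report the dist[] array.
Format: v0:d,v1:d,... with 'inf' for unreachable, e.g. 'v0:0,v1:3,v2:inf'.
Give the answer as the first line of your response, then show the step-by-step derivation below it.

v0:0,v1:inf,v2:20,v3:18,v4:25,v5:16,v6:10,v7:29

step 1: dist = v0:0,v1:inf,v2:inf,v3:inf,v4:inf,v5:16,v6:10,v7:inf
step 2: dist = v0:0,v1:inf,v2:20,v3:18,v4:25,v5:16,v6:10,v7:inf
step 3: dist = v0:0,v1:inf,v2:20,v3:18,v4:25,v5:16,v6:10,v7:29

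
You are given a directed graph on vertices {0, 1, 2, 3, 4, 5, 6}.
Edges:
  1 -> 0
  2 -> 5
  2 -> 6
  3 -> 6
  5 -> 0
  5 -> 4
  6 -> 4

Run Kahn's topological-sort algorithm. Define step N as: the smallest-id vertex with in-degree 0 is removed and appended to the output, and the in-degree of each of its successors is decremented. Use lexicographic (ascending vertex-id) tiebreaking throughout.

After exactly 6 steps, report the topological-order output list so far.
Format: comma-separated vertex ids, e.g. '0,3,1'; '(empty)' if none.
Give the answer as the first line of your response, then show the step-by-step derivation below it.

1,2,3,5,0,6

step 1: output 1; order=[1]; indeg=(1,0,0,0,2,1,2)
step 2: output 2; order=[1,2]; indeg=(1,0,0,0,2,0,1)
step 3: output 3; order=[1,2,3]; indeg=(1,0,0,0,2,0,0)
step 4: output 5; order=[1,2,3,5]; indeg=(0,0,0,0,1,0,0)
step 5: output 0; order=[1,2,3,5,0]; indeg=(0,0,0,0,1,0,0)
step 6: output 6; order=[1,2,3,5,0,6]; indeg=(0,0,0,0,0,0,0)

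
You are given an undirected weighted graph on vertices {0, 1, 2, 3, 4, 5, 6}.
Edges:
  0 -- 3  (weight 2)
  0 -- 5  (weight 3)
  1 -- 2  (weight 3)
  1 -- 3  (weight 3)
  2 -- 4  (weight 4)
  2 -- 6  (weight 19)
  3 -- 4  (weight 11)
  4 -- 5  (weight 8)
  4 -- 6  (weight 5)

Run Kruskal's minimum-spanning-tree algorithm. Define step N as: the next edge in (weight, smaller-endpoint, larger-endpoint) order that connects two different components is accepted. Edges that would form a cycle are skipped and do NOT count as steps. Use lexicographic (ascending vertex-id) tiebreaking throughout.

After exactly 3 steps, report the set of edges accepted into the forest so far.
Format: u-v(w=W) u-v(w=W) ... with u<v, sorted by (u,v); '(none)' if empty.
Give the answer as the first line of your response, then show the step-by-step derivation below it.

0-3(w=2) 0-5(w=3) 1-2(w=3)

step 1: add edge 0-3 (w=2); MST = {0-3(w=2)}
step 2: add edge 0-5 (w=3); MST = {0-3(w=2) 0-5(w=3)}
step 3: add edge 1-2 (w=3); MST = {0-3(w=2) 0-5(w=3) 1-2(w=3)}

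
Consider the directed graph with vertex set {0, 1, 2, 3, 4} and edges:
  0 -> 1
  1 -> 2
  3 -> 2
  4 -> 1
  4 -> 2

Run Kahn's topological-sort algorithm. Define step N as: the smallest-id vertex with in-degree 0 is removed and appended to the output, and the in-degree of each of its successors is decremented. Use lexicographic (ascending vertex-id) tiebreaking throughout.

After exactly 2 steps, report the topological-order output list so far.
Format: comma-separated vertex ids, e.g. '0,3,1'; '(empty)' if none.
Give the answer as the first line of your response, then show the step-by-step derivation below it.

0,3

step 1: output 0; order=[0]; indeg=(0,1,3,0,0)
step 2: output 3; order=[0,3]; indeg=(0,1,2,0,0)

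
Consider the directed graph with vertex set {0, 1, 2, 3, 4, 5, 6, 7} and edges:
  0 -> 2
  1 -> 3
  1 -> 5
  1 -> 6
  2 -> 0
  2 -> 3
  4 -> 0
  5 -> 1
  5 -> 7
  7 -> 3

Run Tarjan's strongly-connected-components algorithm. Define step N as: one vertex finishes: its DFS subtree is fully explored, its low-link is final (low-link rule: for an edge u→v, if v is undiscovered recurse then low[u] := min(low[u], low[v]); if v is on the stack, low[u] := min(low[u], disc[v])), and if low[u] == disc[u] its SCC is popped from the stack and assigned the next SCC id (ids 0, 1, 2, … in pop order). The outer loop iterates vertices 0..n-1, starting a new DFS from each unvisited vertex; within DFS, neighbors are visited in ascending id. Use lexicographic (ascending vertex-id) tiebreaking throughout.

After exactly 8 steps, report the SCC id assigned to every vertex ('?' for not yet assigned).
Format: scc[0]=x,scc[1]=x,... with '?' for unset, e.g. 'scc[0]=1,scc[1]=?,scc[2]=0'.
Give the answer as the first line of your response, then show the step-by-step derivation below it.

scc[0]=1,scc[1]=4,scc[2]=1,scc[3]=0,scc[4]=5,scc[5]=4,scc[6]=3,scc[7]=2

step 1: low=(low[0]=0,low[1]=?,low[2]=0,low[3]=2,low[4]=?,low[5]=?,low[6]=?,low[7]=?); scc=(scc[0]=?,scc[1]=?,scc[2]=?,scc[3]=0,scc[4]=?,scc[5]=?,scc[6]=?,scc[7]=?)
step 2: low=(low[0]=0,low[1]=?,low[2]=0,low[3]=2,low[4]=?,low[5]=?,low[6]=?,low[7]=?); scc=(scc[0]=?,scc[1]=?,scc[2]=?,scc[3]=0,scc[4]=?,scc[5]=?,scc[6]=?,scc[7]=?)
step 3: low=(low[0]=0,low[1]=?,low[2]=0,low[3]=2,low[4]=?,low[5]=?,low[6]=?,low[7]=?); scc=(scc[0]=1,scc[1]=?,scc[2]=1,scc[3]=0,scc[4]=?,scc[5]=?,scc[6]=?,scc[7]=?)
step 4: low=(low[0]=0,low[1]=3,low[2]=0,low[3]=2,low[4]=?,low[5]=3,low[6]=?,low[7]=5); scc=(scc[0]=1,scc[1]=?,scc[2]=1,scc[3]=0,scc[4]=?,scc[5]=?,scc[6]=?,scc[7]=2)
step 5: low=(low[0]=0,low[1]=3,low[2]=0,low[3]=2,low[4]=?,low[5]=3,low[6]=?,low[7]=5); scc=(scc[0]=1,scc[1]=?,scc[2]=1,scc[3]=0,scc[4]=?,scc[5]=?,scc[6]=?,scc[7]=2)
step 6: low=(low[0]=0,low[1]=3,low[2]=0,low[3]=2,low[4]=?,low[5]=3,low[6]=6,low[7]=5); scc=(scc[0]=1,scc[1]=?,scc[2]=1,scc[3]=0,scc[4]=?,scc[5]=?,scc[6]=3,scc[7]=2)
step 7: low=(low[0]=0,low[1]=3,low[2]=0,low[3]=2,low[4]=?,low[5]=3,low[6]=6,low[7]=5); scc=(scc[0]=1,scc[1]=4,scc[2]=1,scc[3]=0,scc[4]=?,scc[5]=4,scc[6]=3,scc[7]=2)
step 8: low=(low[0]=0,low[1]=3,low[2]=0,low[3]=2,low[4]=7,low[5]=3,low[6]=6,low[7]=5); scc=(scc[0]=1,scc[1]=4,scc[2]=1,scc[3]=0,scc[4]=5,scc[5]=4,scc[6]=3,scc[7]=2)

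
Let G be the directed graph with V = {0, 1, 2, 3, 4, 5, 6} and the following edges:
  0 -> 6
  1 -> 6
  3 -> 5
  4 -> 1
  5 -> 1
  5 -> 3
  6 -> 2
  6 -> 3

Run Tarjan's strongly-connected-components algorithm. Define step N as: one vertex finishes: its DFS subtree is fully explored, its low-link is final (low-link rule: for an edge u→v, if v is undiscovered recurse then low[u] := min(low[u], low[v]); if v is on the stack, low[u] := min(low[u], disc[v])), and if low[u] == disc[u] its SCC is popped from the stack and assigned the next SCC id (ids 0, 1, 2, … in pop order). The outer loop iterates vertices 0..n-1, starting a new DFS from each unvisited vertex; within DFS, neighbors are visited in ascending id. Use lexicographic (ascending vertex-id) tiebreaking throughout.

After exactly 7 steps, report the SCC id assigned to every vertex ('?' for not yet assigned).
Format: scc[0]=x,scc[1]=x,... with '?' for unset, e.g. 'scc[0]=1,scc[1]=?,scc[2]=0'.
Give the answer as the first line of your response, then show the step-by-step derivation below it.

scc[0]=2,scc[1]=1,scc[2]=0,scc[3]=1,scc[4]=3,scc[5]=1,scc[6]=1

step 1: low=(low[0]=0,low[1]=?,low[2]=2,low[3]=?,low[4]=?,low[5]=?,low[6]=1); scc=(scc[0]=?,scc[1]=?,scc[2]=0,scc[3]=?,scc[4]=?,scc[5]=?,scc[6]=?)
step 2: low=(low[0]=0,low[1]=1,low[2]=2,low[3]=3,low[4]=?,low[5]=4,low[6]=1); scc=(scc[0]=?,scc[1]=?,scc[2]=0,scc[3]=?,scc[4]=?,scc[5]=?,scc[6]=?)
step 3: low=(low[0]=0,low[1]=1,low[2]=2,low[3]=3,low[4]=?,low[5]=1,low[6]=1); scc=(scc[0]=?,scc[1]=?,scc[2]=0,scc[3]=?,scc[4]=?,scc[5]=?,scc[6]=?)
step 4: low=(low[0]=0,low[1]=1,low[2]=2,low[3]=1,low[4]=?,low[5]=1,low[6]=1); scc=(scc[0]=?,scc[1]=?,scc[2]=0,scc[3]=?,scc[4]=?,scc[5]=?,scc[6]=?)
step 5: low=(low[0]=0,low[1]=1,low[2]=2,low[3]=1,low[4]=?,low[5]=1,low[6]=1); scc=(scc[0]=?,scc[1]=1,scc[2]=0,scc[3]=1,scc[4]=?,scc[5]=1,scc[6]=1)
step 6: low=(low[0]=0,low[1]=1,low[2]=2,low[3]=1,low[4]=?,low[5]=1,low[6]=1); scc=(scc[0]=2,scc[1]=1,scc[2]=0,scc[3]=1,scc[4]=?,scc[5]=1,scc[6]=1)
step 7: low=(low[0]=0,low[1]=1,low[2]=2,low[3]=1,low[4]=6,low[5]=1,low[6]=1); scc=(scc[0]=2,scc[1]=1,scc[2]=0,scc[3]=1,scc[4]=3,scc[5]=1,scc[6]=1)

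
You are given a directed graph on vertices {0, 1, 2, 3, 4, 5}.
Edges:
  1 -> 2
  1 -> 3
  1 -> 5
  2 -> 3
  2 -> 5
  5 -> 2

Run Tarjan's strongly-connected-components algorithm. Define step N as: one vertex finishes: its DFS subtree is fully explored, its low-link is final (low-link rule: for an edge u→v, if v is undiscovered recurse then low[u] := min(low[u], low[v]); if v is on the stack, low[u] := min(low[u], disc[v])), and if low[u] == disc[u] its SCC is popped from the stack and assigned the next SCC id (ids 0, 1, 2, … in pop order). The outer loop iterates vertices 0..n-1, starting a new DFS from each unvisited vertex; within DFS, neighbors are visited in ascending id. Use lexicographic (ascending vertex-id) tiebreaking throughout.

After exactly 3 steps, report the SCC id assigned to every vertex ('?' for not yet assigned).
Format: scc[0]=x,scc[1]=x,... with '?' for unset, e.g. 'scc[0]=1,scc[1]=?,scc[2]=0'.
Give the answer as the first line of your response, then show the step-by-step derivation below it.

scc[0]=0,scc[1]=?,scc[2]=?,scc[3]=1,scc[4]=?,scc[5]=?

step 1: low=(low[0]=0,low[1]=?,low[2]=?,low[3]=?,low[4]=?,low[5]=?); scc=(scc[0]=0,scc[1]=?,scc[2]=?,scc[3]=?,scc[4]=?,scc[5]=?)
step 2: low=(low[0]=0,low[1]=1,low[2]=2,low[3]=3,low[4]=?,low[5]=?); scc=(scc[0]=0,scc[1]=?,scc[2]=?,scc[3]=1,scc[4]=?,scc[5]=?)
step 3: low=(low[0]=0,low[1]=1,low[2]=2,low[3]=3,low[4]=?,low[5]=2); scc=(scc[0]=0,scc[1]=?,scc[2]=?,scc[3]=1,scc[4]=?,scc[5]=?)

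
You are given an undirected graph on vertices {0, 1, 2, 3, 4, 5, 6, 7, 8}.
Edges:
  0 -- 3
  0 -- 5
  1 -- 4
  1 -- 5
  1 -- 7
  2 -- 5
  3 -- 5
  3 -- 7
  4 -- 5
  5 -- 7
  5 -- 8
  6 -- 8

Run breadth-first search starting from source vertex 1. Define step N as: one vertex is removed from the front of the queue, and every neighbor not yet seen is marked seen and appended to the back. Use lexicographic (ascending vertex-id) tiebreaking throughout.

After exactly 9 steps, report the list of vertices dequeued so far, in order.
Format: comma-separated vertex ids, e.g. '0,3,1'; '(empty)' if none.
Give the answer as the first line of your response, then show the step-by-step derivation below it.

1,4,5,7,0,2,3,8,6

step 1: dequeue 1; queue=[4,5,7]; order=1
step 2: dequeue 4; queue=[5,7]; order=1,4
step 3: dequeue 5; queue=[7,0,2,3,8]; order=1,4,5
step 4: dequeue 7; queue=[0,2,3,8]; order=1,4,5,7
step 5: dequeue 0; queue=[2,3,8]; order=1,4,5,7,0
step 6: dequeue 2; queue=[3,8]; order=1,4,5,7,0,2
step 7: dequeue 3; queue=[8]; order=1,4,5,7,0,2,3
step 8: dequeue 8; queue=[6]; order=1,4,5,7,0,2,3,8
step 9: dequeue 6; queue=[(empty)]; order=1,4,5,7,0,2,3,8,6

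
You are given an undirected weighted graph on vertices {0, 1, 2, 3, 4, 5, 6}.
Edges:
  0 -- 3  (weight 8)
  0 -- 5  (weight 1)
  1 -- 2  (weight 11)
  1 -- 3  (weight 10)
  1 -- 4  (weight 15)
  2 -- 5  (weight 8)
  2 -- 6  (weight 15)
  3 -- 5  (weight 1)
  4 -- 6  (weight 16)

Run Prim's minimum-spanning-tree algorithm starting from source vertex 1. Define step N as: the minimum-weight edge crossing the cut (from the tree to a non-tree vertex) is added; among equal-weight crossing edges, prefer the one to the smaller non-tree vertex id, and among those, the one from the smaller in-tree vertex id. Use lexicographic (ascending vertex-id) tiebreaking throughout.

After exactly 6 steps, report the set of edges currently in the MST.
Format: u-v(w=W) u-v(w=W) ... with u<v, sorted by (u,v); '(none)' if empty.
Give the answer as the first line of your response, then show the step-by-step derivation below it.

0-5(w=1) 1-3(w=10) 1-4(w=15) 2-5(w=8) 2-6(w=15) 3-5(w=1)

step 1: add edge 1-3 (w=10); MST = {1-3(w=10)}
step 2: add edge 3-5 (w=1); MST = {1-3(w=10) 3-5(w=1)}
step 3: add edge 0-5 (w=1); MST = {0-5(w=1) 1-3(w=10) 3-5(w=1)}
step 4: add edge 2-5 (w=8); MST = {0-5(w=1) 1-3(w=10) 2-5(w=8) 3-5(w=1)}
step 5: add edge 1-4 (w=15); MST = {0-5(w=1) 1-3(w=10) 1-4(w=15) 2-5(w=8) 3-5(w=1)}
step 6: add edge 2-6 (w=15); MST = {0-5(w=1) 1-3(w=10) 1-4(w=15) 2-5(w=8) 2-6(w=15) 3-5(w=1)}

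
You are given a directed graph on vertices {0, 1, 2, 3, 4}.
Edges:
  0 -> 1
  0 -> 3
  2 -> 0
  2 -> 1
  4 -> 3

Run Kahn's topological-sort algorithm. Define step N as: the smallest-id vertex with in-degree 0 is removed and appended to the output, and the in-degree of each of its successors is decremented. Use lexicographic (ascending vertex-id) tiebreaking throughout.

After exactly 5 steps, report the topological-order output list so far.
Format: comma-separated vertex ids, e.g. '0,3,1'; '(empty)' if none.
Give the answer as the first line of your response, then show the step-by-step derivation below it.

2,0,1,4,3

step 1: output 2; order=[2]; indeg=(0,1,0,2,0)
step 2: output 0; order=[2,0]; indeg=(0,0,0,1,0)
step 3: output 1; order=[2,0,1]; indeg=(0,0,0,1,0)
step 4: output 4; order=[2,0,1,4]; indeg=(0,0,0,0,0)
step 5: output 3; order=[2,0,1,4,3]; indeg=(0,0,0,0,0)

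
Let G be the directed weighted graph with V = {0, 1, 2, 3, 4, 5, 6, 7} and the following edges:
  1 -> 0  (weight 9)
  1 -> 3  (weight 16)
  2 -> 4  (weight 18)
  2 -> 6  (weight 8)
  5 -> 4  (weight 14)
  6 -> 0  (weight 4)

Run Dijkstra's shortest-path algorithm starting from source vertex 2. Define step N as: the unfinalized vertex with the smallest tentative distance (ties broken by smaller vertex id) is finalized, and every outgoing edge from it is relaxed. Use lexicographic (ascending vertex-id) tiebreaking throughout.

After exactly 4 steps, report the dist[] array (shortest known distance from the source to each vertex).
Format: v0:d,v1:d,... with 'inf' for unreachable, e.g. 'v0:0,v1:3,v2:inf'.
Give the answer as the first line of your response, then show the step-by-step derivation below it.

v0:12,v1:inf,v2:0,v3:inf,v4:18,v5:inf,v6:8,v7:inf

step 1: dist = v0:inf,v1:inf,v2:0,v3:inf,v4:18,v5:inf,v6:8,v7:inf
step 2: dist = v0:12,v1:inf,v2:0,v3:inf,v4:18,v5:inf,v6:8,v7:inf
step 3: dist = v0:12,v1:inf,v2:0,v3:inf,v4:18,v5:inf,v6:8,v7:inf
step 4: dist = v0:12,v1:inf,v2:0,v3:inf,v4:18,v5:inf,v6:8,v7:inf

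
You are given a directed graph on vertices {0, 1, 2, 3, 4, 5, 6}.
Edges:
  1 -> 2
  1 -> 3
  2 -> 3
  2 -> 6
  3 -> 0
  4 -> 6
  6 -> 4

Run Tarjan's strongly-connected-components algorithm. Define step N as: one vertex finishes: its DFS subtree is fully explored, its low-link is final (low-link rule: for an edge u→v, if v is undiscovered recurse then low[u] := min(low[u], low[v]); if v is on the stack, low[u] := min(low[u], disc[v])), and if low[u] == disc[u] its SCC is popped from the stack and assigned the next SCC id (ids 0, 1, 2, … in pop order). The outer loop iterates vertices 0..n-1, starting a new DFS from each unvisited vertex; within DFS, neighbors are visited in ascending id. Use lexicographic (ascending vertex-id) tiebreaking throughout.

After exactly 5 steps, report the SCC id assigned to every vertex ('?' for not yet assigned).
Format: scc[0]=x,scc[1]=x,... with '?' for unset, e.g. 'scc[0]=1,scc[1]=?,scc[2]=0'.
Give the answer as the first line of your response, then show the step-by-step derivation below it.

scc[0]=0,scc[1]=?,scc[2]=3,scc[3]=1,scc[4]=2,scc[5]=?,scc[6]=2

step 1: low=(low[0]=0,low[1]=?,low[2]=?,low[3]=?,low[4]=?,low[5]=?,low[6]=?); scc=(scc[0]=0,scc[1]=?,scc[2]=?,scc[3]=?,scc[4]=?,scc[5]=?,scc[6]=?)
step 2: low=(low[0]=0,low[1]=1,low[2]=2,low[3]=3,low[4]=?,low[5]=?,low[6]=?); scc=(scc[0]=0,scc[1]=?,scc[2]=?,scc[3]=1,scc[4]=?,scc[5]=?,scc[6]=?)
step 3: low=(low[0]=0,low[1]=1,low[2]=2,low[3]=3,low[4]=4,low[5]=?,low[6]=4); scc=(scc[0]=0,scc[1]=?,scc[2]=?,scc[3]=1,scc[4]=?,scc[5]=?,scc[6]=?)
step 4: low=(low[0]=0,low[1]=1,low[2]=2,low[3]=3,low[4]=4,low[5]=?,low[6]=4); scc=(scc[0]=0,scc[1]=?,scc[2]=?,scc[3]=1,scc[4]=2,scc[5]=?,scc[6]=2)
step 5: low=(low[0]=0,low[1]=1,low[2]=2,low[3]=3,low[4]=4,low[5]=?,low[6]=4); scc=(scc[0]=0,scc[1]=?,scc[2]=3,scc[3]=1,scc[4]=2,scc[5]=?,scc[6]=2)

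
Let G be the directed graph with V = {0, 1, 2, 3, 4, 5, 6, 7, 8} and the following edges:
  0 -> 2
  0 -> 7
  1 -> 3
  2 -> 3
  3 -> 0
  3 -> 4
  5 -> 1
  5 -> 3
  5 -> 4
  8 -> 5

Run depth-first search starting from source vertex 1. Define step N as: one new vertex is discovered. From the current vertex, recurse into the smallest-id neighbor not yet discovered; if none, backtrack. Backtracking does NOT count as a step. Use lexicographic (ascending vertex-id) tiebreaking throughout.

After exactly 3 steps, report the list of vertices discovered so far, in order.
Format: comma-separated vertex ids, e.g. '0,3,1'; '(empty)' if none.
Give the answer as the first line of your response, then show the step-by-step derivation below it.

1,3,0

step 1: discover 1; path=1; order=1
step 2: discover 3; path=1>3; order=1,3
step 3: discover 0; path=1>3>0; order=1,3,0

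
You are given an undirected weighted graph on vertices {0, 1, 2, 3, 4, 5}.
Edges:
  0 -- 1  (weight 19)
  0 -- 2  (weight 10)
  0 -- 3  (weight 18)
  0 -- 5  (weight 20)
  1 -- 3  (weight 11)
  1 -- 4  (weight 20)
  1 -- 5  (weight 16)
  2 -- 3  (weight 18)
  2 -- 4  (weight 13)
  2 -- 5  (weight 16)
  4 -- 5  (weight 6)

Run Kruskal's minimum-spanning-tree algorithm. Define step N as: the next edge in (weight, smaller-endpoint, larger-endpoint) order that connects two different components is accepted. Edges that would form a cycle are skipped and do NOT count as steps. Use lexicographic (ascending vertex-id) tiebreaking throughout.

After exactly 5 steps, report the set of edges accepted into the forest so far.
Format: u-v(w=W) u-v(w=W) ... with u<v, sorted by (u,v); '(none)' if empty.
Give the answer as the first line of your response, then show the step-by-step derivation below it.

0-2(w=10) 1-3(w=11) 1-5(w=16) 2-4(w=13) 4-5(w=6)

step 1: add edge 4-5 (w=6); MST = {4-5(w=6)}
step 2: add edge 0-2 (w=10); MST = {0-2(w=10) 4-5(w=6)}
step 3: add edge 1-3 (w=11); MST = {0-2(w=10) 1-3(w=11) 4-5(w=6)}
step 4: add edge 2-4 (w=13); MST = {0-2(w=10) 1-3(w=11) 2-4(w=13) 4-5(w=6)}
step 5: add edge 1-5 (w=16); MST = {0-2(w=10) 1-3(w=11) 1-5(w=16) 2-4(w=13) 4-5(w=6)}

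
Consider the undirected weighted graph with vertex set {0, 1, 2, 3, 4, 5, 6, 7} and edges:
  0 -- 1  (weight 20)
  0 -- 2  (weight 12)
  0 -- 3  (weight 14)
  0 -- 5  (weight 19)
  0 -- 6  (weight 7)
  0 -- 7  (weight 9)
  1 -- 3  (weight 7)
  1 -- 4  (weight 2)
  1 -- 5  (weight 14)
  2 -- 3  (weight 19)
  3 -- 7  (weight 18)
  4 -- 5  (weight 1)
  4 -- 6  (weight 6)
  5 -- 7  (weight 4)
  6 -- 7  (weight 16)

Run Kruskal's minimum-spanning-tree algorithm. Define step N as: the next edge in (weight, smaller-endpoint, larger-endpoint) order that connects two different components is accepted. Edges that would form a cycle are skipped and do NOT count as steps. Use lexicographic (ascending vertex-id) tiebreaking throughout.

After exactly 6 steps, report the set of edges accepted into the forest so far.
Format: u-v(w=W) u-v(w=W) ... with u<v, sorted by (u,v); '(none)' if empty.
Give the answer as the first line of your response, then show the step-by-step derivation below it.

0-6(w=7) 1-3(w=7) 1-4(w=2) 4-5(w=1) 4-6(w=6) 5-7(w=4)

step 1: add edge 4-5 (w=1); MST = {4-5(w=1)}
step 2: add edge 1-4 (w=2); MST = {1-4(w=2) 4-5(w=1)}
step 3: add edge 5-7 (w=4); MST = {1-4(w=2) 4-5(w=1) 5-7(w=4)}
step 4: add edge 4-6 (w=6); MST = {1-4(w=2) 4-5(w=1) 4-6(w=6) 5-7(w=4)}
step 5: add edge 0-6 (w=7); MST = {0-6(w=7) 1-4(w=2) 4-5(w=1) 4-6(w=6) 5-7(w=4)}
step 6: add edge 1-3 (w=7); MST = {0-6(w=7) 1-3(w=7) 1-4(w=2) 4-5(w=1) 4-6(w=6) 5-7(w=4)}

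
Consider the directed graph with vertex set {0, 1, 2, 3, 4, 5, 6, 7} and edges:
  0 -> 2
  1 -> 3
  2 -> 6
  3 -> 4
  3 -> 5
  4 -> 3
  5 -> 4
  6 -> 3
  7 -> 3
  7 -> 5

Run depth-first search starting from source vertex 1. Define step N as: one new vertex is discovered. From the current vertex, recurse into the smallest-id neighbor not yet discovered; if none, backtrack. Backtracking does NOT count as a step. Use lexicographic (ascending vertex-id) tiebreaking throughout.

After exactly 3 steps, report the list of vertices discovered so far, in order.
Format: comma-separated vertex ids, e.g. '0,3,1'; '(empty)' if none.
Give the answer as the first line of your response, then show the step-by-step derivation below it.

1,3,4

step 1: discover 1; path=1; order=1
step 2: discover 3; path=1>3; order=1,3
step 3: discover 4; path=1>3>4; order=1,3,4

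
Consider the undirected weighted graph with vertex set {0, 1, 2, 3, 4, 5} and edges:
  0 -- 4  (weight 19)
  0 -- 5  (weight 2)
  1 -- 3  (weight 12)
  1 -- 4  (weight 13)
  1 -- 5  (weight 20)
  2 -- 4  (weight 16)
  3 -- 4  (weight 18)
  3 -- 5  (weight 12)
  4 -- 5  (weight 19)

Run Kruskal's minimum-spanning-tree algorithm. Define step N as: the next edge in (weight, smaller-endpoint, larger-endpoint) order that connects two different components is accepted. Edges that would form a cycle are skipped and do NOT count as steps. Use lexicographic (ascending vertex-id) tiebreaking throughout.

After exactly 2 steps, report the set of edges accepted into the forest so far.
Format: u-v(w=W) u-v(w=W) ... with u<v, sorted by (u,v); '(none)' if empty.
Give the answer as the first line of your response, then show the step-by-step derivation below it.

0-5(w=2) 1-3(w=12)

step 1: add edge 0-5 (w=2); MST = {0-5(w=2)}
step 2: add edge 1-3 (w=12); MST = {0-5(w=2) 1-3(w=12)}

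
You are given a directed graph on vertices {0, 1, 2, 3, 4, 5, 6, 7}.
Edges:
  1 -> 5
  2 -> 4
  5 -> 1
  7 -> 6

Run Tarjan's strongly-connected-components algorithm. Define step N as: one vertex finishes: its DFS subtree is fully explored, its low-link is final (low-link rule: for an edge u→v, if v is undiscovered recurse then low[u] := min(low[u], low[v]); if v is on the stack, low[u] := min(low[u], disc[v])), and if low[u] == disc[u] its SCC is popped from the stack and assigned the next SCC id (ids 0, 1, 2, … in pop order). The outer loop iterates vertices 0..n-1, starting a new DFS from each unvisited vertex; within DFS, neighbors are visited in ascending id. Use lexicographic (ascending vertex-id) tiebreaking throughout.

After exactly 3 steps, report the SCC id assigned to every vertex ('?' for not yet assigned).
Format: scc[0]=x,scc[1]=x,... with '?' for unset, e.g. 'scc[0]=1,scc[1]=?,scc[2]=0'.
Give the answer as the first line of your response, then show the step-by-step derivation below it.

scc[0]=0,scc[1]=1,scc[2]=?,scc[3]=?,scc[4]=?,scc[5]=1,scc[6]=?,scc[7]=?

step 1: low=(low[0]=0,low[1]=?,low[2]=?,low[3]=?,low[4]=?,low[5]=?,low[6]=?,low[7]=?); scc=(scc[0]=0,scc[1]=?,scc[2]=?,scc[3]=?,scc[4]=?,scc[5]=?,scc[6]=?,scc[7]=?)
step 2: low=(low[0]=0,low[1]=1,low[2]=?,low[3]=?,low[4]=?,low[5]=1,low[6]=?,low[7]=?); scc=(scc[0]=0,scc[1]=?,scc[2]=?,scc[3]=?,scc[4]=?,scc[5]=?,scc[6]=?,scc[7]=?)
step 3: low=(low[0]=0,low[1]=1,low[2]=?,low[3]=?,low[4]=?,low[5]=1,low[6]=?,low[7]=?); scc=(scc[0]=0,scc[1]=1,scc[2]=?,scc[3]=?,scc[4]=?,scc[5]=1,scc[6]=?,scc[7]=?)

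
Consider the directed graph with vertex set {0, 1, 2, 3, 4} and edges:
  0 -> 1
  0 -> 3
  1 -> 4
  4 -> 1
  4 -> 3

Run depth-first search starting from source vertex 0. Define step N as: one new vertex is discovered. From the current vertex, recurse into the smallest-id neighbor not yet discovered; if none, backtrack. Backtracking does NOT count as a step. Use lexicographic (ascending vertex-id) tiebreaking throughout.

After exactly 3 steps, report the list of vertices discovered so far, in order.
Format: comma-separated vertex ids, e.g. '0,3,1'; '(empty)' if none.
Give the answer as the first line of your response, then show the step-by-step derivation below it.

0,1,4

step 1: discover 0; path=0; order=0
step 2: discover 1; path=0>1; order=0,1
step 3: discover 4; path=0>1>4; order=0,1,4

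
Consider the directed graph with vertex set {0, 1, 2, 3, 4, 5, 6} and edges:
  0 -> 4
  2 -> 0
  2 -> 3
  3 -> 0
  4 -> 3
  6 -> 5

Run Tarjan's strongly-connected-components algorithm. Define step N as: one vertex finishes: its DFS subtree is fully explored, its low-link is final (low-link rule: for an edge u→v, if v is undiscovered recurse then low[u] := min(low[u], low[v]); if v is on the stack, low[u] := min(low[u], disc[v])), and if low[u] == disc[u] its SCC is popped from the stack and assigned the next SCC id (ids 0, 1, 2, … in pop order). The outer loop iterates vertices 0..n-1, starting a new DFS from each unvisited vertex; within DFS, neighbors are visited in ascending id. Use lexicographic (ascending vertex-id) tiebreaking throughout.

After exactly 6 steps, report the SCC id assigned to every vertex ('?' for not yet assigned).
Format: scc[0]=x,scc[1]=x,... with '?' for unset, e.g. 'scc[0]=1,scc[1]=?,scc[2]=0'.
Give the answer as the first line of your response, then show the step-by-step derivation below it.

scc[0]=0,scc[1]=1,scc[2]=2,scc[3]=0,scc[4]=0,scc[5]=3,scc[6]=?

step 1: low=(low[0]=0,low[1]=?,low[2]=?,low[3]=0,low[4]=1,low[5]=?,low[6]=?); scc=(scc[0]=?,scc[1]=?,scc[2]=?,scc[3]=?,scc[4]=?,scc[5]=?,scc[6]=?)
step 2: low=(low[0]=0,low[1]=?,low[2]=?,low[3]=0,low[4]=0,low[5]=?,low[6]=?); scc=(scc[0]=?,scc[1]=?,scc[2]=?,scc[3]=?,scc[4]=?,scc[5]=?,scc[6]=?)
step 3: low=(low[0]=0,low[1]=?,low[2]=?,low[3]=0,low[4]=0,low[5]=?,low[6]=?); scc=(scc[0]=0,scc[1]=?,scc[2]=?,scc[3]=0,scc[4]=0,scc[5]=?,scc[6]=?)
step 4: low=(low[0]=0,low[1]=3,low[2]=?,low[3]=0,low[4]=0,low[5]=?,low[6]=?); scc=(scc[0]=0,scc[1]=1,scc[2]=?,scc[3]=0,scc[4]=0,scc[5]=?,scc[6]=?)
step 5: low=(low[0]=0,low[1]=3,low[2]=4,low[3]=0,low[4]=0,low[5]=?,low[6]=?); scc=(scc[0]=0,scc[1]=1,scc[2]=2,scc[3]=0,scc[4]=0,scc[5]=?,scc[6]=?)
step 6: low=(low[0]=0,low[1]=3,low[2]=4,low[3]=0,low[4]=0,low[5]=5,low[6]=?); scc=(scc[0]=0,scc[1]=1,scc[2]=2,scc[3]=0,scc[4]=0,scc[5]=3,scc[6]=?)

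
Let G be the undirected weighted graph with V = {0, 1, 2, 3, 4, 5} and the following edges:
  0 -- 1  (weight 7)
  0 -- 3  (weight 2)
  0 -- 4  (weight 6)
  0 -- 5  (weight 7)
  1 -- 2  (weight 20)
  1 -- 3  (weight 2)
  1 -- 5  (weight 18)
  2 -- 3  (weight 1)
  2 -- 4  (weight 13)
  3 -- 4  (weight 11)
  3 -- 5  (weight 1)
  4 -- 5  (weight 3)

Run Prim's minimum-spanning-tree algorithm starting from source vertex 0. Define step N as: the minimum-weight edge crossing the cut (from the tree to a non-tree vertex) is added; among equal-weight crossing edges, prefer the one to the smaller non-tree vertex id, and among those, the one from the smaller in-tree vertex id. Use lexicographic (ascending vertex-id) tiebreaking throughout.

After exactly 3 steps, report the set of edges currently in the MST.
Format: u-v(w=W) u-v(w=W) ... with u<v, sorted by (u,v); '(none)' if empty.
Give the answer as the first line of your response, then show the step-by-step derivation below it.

0-3(w=2) 2-3(w=1) 3-5(w=1)

step 1: add edge 0-3 (w=2); MST = {0-3(w=2)}
step 2: add edge 2-3 (w=1); MST = {0-3(w=2) 2-3(w=1)}
step 3: add edge 3-5 (w=1); MST = {0-3(w=2) 2-3(w=1) 3-5(w=1)}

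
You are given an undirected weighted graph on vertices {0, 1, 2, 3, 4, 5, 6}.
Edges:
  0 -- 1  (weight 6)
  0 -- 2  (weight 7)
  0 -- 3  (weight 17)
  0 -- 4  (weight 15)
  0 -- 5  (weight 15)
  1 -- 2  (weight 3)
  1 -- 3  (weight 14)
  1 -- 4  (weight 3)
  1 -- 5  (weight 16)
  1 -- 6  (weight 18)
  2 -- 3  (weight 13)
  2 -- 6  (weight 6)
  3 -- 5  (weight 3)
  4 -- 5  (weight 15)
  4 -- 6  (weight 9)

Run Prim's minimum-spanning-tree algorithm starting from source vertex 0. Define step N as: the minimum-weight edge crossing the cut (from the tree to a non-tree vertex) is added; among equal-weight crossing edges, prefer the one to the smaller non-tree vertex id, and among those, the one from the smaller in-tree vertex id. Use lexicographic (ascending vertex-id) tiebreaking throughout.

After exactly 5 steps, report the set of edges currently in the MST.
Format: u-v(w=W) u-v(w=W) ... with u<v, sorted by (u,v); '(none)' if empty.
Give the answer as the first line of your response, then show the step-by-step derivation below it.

0-1(w=6) 1-2(w=3) 1-4(w=3) 2-3(w=13) 2-6(w=6)

step 1: add edge 0-1 (w=6); MST = {0-1(w=6)}
step 2: add edge 1-2 (w=3); MST = {0-1(w=6) 1-2(w=3)}
step 3: add edge 1-4 (w=3); MST = {0-1(w=6) 1-2(w=3) 1-4(w=3)}
step 4: add edge 2-6 (w=6); MST = {0-1(w=6) 1-2(w=3) 1-4(w=3) 2-6(w=6)}
step 5: add edge 2-3 (w=13); MST = {0-1(w=6) 1-2(w=3) 1-4(w=3) 2-3(w=13) 2-6(w=6)}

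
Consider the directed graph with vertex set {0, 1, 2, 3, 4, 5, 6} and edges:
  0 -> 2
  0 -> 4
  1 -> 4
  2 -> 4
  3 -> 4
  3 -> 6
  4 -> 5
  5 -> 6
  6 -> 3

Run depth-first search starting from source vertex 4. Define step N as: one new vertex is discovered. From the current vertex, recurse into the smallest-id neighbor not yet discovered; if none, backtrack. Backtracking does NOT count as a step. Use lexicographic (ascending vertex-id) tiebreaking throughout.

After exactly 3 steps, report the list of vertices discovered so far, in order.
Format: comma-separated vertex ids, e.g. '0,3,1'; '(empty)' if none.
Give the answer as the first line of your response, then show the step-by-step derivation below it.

4,5,6

step 1: discover 4; path=4; order=4
step 2: discover 5; path=4>5; order=4,5
step 3: discover 6; path=4>5>6; order=4,5,6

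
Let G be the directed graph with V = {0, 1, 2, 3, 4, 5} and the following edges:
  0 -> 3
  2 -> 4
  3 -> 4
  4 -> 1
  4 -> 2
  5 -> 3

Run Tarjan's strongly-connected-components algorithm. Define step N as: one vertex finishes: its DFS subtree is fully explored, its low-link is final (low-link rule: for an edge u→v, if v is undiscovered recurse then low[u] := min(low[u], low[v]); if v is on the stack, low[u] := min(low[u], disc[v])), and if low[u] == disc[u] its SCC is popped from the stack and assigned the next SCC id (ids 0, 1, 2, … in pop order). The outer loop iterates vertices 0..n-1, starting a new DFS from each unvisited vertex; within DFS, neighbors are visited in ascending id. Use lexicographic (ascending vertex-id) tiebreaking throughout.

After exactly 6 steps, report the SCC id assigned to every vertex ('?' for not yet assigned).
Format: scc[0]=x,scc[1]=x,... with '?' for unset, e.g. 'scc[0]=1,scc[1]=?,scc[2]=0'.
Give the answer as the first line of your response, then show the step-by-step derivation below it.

scc[0]=3,scc[1]=0,scc[2]=1,scc[3]=2,scc[4]=1,scc[5]=4

step 1: low=(low[0]=0,low[1]=3,low[2]=?,low[3]=1,low[4]=2,low[5]=?); scc=(scc[0]=?,scc[1]=0,scc[2]=?,scc[3]=?,scc[4]=?,scc[5]=?)
step 2: low=(low[0]=0,low[1]=3,low[2]=2,low[3]=1,low[4]=2,low[5]=?); scc=(scc[0]=?,scc[1]=0,scc[2]=?,scc[3]=?,scc[4]=?,scc[5]=?)
step 3: low=(low[0]=0,low[1]=3,low[2]=2,low[3]=1,low[4]=2,low[5]=?); scc=(scc[0]=?,scc[1]=0,scc[2]=1,scc[3]=?,scc[4]=1,scc[5]=?)
step 4: low=(low[0]=0,low[1]=3,low[2]=2,low[3]=1,low[4]=2,low[5]=?); scc=(scc[0]=?,scc[1]=0,scc[2]=1,scc[3]=2,scc[4]=1,scc[5]=?)
step 5: low=(low[0]=0,low[1]=3,low[2]=2,low[3]=1,low[4]=2,low[5]=?); scc=(scc[0]=3,scc[1]=0,scc[2]=1,scc[3]=2,scc[4]=1,scc[5]=?)
step 6: low=(low[0]=0,low[1]=3,low[2]=2,low[3]=1,low[4]=2,low[5]=5); scc=(scc[0]=3,scc[1]=0,scc[2]=1,scc[3]=2,scc[4]=1,scc[5]=4)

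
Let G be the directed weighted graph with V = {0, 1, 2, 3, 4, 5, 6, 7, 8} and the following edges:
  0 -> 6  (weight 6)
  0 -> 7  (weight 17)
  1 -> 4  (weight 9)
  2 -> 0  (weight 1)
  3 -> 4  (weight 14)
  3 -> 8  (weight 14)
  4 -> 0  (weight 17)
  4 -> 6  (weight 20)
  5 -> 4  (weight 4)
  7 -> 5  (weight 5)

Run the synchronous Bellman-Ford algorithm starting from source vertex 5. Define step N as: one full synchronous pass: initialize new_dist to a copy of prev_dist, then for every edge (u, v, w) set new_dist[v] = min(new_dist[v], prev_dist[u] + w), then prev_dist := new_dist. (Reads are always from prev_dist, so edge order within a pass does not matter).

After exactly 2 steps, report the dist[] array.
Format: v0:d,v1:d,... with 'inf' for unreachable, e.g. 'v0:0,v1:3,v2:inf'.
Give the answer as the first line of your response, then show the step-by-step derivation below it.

v0:21,v1:inf,v2:inf,v3:inf,v4:4,v5:0,v6:24,v7:inf,v8:inf

step 1: dist = v0:inf,v1:inf,v2:inf,v3:inf,v4:4,v5:0,v6:inf,v7:inf,v8:inf
step 2: dist = v0:21,v1:inf,v2:inf,v3:inf,v4:4,v5:0,v6:24,v7:inf,v8:inf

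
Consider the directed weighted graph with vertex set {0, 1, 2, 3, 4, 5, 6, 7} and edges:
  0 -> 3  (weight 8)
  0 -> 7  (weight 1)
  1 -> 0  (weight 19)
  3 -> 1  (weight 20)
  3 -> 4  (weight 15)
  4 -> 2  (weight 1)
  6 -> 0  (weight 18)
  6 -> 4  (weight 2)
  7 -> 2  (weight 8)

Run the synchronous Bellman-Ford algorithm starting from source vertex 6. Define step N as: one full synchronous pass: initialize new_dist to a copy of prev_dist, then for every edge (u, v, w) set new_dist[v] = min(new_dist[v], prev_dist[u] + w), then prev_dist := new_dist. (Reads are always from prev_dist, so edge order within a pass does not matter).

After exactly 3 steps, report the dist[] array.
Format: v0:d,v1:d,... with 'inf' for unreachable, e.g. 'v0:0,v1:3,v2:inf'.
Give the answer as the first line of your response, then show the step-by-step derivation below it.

v0:18,v1:46,v2:3,v3:26,v4:2,v5:inf,v6:0,v7:19

step 1: dist = v0:18,v1:inf,v2:inf,v3:inf,v4:2,v5:inf,v6:0,v7:inf
step 2: dist = v0:18,v1:inf,v2:3,v3:26,v4:2,v5:inf,v6:0,v7:19
step 3: dist = v0:18,v1:46,v2:3,v3:26,v4:2,v5:inf,v6:0,v7:19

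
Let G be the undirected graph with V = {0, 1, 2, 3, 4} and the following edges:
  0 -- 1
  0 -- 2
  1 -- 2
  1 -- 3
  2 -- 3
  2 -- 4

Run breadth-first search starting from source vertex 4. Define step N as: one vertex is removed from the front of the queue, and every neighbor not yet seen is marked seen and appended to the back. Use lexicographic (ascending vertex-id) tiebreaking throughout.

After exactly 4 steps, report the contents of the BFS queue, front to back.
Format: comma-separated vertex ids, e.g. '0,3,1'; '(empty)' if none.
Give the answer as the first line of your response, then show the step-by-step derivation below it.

3

step 1: dequeue 4; queue=[2]; order=4
step 2: dequeue 2; queue=[0,1,3]; order=4,2
step 3: dequeue 0; queue=[1,3]; order=4,2,0
step 4: dequeue 1; queue=[3]; order=4,2,0,1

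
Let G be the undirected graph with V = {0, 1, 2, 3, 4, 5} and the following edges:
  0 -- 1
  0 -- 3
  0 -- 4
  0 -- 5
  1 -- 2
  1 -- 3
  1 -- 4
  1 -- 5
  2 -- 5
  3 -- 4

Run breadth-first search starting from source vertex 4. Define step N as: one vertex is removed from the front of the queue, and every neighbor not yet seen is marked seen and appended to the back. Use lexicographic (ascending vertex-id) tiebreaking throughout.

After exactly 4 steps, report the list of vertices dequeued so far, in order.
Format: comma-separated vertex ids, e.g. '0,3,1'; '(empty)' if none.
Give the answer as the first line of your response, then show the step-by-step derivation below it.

4,0,1,3

step 1: dequeue 4; queue=[0,1,3]; order=4
step 2: dequeue 0; queue=[1,3,5]; order=4,0
step 3: dequeue 1; queue=[3,5,2]; order=4,0,1
step 4: dequeue 3; queue=[5,2]; order=4,0,1,3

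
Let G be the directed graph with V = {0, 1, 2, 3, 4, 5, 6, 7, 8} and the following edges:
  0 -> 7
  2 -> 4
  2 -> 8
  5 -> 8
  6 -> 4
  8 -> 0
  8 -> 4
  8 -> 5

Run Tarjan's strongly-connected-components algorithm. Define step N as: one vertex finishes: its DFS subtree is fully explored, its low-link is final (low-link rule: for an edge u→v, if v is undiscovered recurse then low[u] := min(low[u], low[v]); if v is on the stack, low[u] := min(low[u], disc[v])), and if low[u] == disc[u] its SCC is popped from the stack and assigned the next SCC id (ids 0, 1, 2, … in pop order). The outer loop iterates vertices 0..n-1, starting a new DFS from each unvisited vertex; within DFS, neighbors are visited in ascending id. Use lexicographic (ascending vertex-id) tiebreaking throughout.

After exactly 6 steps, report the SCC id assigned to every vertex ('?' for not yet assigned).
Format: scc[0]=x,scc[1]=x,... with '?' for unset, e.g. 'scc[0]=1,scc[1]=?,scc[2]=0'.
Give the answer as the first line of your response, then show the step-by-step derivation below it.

scc[0]=1,scc[1]=2,scc[2]=?,scc[3]=?,scc[4]=3,scc[5]=4,scc[6]=?,scc[7]=0,scc[8]=4

step 1: low=(low[0]=0,low[1]=?,low[2]=?,low[3]=?,low[4]=?,low[5]=?,low[6]=?,low[7]=1,low[8]=?); scc=(scc[0]=?,scc[1]=?,scc[2]=?,scc[3]=?,scc[4]=?,scc[5]=?,scc[6]=?,scc[7]=0,scc[8]=?)
step 2: low=(low[0]=0,low[1]=?,low[2]=?,low[3]=?,low[4]=?,low[5]=?,low[6]=?,low[7]=1,low[8]=?); scc=(scc[0]=1,scc[1]=?,scc[2]=?,scc[3]=?,scc[4]=?,scc[5]=?,scc[6]=?,scc[7]=0,scc[8]=?)
step 3: low=(low[0]=0,low[1]=2,low[2]=?,low[3]=?,low[4]=?,low[5]=?,low[6]=?,low[7]=1,low[8]=?); scc=(scc[0]=1,scc[1]=2,scc[2]=?,scc[3]=?,scc[4]=?,scc[5]=?,scc[6]=?,scc[7]=0,scc[8]=?)
step 4: low=(low[0]=0,low[1]=2,low[2]=3,low[3]=?,low[4]=4,low[5]=?,low[6]=?,low[7]=1,low[8]=?); scc=(scc[0]=1,scc[1]=2,scc[2]=?,scc[3]=?,scc[4]=3,scc[5]=?,scc[6]=?,scc[7]=0,scc[8]=?)
step 5: low=(low[0]=0,low[1]=2,low[2]=3,low[3]=?,low[4]=4,low[5]=5,low[6]=?,low[7]=1,low[8]=5); scc=(scc[0]=1,scc[1]=2,scc[2]=?,scc[3]=?,scc[4]=3,scc[5]=?,scc[6]=?,scc[7]=0,scc[8]=?)
step 6: low=(low[0]=0,low[1]=2,low[2]=3,low[3]=?,low[4]=4,low[5]=5,low[6]=?,low[7]=1,low[8]=5); scc=(scc[0]=1,scc[1]=2,scc[2]=?,scc[3]=?,scc[4]=3,scc[5]=4,scc[6]=?,scc[7]=0,scc[8]=4)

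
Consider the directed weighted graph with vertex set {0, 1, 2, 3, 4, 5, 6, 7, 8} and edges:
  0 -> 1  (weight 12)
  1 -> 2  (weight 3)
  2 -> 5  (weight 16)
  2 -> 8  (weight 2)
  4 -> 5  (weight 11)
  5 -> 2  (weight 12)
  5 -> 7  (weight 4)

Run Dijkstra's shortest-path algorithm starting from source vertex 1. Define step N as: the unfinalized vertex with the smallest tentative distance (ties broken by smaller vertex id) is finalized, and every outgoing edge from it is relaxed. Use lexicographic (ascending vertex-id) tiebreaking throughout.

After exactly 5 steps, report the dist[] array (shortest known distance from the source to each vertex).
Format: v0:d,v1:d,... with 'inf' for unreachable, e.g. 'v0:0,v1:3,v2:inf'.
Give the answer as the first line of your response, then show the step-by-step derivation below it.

v0:inf,v1:0,v2:3,v3:inf,v4:inf,v5:19,v6:inf,v7:23,v8:5

step 1: dist = v0:inf,v1:0,v2:3,v3:inf,v4:inf,v5:inf,v6:inf,v7:inf,v8:inf
step 2: dist = v0:inf,v1:0,v2:3,v3:inf,v4:inf,v5:19,v6:inf,v7:inf,v8:5
step 3: dist = v0:inf,v1:0,v2:3,v3:inf,v4:inf,v5:19,v6:inf,v7:inf,v8:5
step 4: dist = v0:inf,v1:0,v2:3,v3:inf,v4:inf,v5:19,v6:inf,v7:23,v8:5
step 5: dist = v0:inf,v1:0,v2:3,v3:inf,v4:inf,v5:19,v6:inf,v7:23,v8:5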